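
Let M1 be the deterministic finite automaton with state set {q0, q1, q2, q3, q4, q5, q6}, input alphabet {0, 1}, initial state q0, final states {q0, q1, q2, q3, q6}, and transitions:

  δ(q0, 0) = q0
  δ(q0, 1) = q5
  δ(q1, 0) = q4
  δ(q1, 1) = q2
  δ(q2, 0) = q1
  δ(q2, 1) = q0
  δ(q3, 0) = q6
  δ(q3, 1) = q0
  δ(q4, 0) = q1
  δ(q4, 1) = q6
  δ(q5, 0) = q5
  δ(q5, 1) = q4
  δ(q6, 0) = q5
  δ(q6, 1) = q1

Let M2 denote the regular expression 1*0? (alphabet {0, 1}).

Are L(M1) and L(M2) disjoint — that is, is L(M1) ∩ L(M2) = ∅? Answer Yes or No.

No

The empty string ε is accepted by both M1 and M2.
Hence L(M1) ∩ L(M2) ≠ ∅.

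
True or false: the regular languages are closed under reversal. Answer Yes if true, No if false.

Reverse every transition of an NFA for L, make the old start state the unique accepting state, and add a fresh start state with ε-moves to the old accepting states; this NFA accepts Lᴿ.
So the regular languages are closed under reversal.

Yes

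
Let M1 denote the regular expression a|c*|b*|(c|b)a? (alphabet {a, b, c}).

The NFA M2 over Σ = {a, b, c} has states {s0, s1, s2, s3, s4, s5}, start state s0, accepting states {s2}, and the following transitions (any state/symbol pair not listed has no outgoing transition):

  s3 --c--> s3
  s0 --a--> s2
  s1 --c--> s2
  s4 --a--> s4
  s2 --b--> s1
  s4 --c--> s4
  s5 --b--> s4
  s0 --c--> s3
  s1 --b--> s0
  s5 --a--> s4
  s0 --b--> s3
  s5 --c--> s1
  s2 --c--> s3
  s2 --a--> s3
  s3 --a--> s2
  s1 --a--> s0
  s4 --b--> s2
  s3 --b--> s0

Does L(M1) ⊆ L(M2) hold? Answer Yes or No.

No

The empty string ε is in L(M1) but not in L(M2).
So L(M1) ⊄ L(M2).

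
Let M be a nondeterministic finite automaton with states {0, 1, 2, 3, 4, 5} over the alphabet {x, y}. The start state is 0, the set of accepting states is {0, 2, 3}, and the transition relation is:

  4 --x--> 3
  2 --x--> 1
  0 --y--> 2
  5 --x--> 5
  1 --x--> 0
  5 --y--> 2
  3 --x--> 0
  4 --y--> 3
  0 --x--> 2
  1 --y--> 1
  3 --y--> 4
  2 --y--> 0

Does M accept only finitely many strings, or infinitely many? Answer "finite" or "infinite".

State 0 is reachable from the start and can reach an accepting state, and it lies on the cycle 0 → 2 → 0.
Traversing that cycle any number of times yields accepted strings of unbounded length, so the language is infinite.

infinite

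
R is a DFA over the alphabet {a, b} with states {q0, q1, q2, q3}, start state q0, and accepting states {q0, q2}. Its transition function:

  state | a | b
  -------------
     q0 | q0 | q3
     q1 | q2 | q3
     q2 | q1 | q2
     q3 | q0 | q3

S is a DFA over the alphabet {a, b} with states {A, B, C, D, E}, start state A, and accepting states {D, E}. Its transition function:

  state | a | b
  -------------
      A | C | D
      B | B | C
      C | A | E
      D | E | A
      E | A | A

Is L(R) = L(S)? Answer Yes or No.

No

The empty string ε is accepted by R but rejected by S.
So L(R) ≠ L(S).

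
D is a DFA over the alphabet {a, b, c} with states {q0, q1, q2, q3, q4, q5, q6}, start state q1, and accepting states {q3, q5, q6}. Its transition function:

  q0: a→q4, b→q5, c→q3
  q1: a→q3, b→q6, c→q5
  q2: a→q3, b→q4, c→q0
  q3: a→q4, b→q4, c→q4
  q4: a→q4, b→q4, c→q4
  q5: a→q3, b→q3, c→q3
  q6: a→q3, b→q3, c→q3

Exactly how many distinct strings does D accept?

9

The useful subgraph on states {q1, q3, q5, q6} is acyclic, so L(D) is finite; the longest accepting path visits 3 useful states, giving maximum string length 2.
Counting accepting paths from q1 by length: 3 of length 1, 6 of length 2. Total 9.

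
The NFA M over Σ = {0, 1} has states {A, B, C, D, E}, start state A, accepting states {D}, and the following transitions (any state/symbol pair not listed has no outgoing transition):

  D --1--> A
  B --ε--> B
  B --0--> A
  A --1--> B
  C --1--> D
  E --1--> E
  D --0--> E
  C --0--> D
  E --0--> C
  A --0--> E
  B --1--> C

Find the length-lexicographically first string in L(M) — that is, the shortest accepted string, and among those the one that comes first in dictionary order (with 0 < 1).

A breadth-first search from A reaches an accepting state first via the path A → E → C → D on input 000.
No string of length < 3 is accepted (BFS exhausts all shorter strings without reaching an accepting state), and 000 is the lexicographically least accepting string of length 3.

000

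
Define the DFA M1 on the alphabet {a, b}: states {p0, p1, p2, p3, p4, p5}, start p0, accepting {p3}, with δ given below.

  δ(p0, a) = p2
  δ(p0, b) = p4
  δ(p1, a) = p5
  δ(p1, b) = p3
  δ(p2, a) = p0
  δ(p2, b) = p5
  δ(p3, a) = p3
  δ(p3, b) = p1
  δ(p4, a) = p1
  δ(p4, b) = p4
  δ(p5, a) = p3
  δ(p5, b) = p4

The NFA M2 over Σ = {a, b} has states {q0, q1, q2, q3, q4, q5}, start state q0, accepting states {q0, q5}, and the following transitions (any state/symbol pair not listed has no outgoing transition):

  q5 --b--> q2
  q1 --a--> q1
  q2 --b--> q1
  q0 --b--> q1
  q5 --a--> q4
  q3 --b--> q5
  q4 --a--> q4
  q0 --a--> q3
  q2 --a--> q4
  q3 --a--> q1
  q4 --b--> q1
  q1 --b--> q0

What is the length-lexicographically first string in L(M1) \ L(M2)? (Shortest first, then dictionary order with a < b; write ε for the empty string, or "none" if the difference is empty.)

aba

The string aba is accepted by M1 but not by M2.
No shorter string lies in the difference, and aba is the lexicographically first length-3 string in L(M1) \ L(M2).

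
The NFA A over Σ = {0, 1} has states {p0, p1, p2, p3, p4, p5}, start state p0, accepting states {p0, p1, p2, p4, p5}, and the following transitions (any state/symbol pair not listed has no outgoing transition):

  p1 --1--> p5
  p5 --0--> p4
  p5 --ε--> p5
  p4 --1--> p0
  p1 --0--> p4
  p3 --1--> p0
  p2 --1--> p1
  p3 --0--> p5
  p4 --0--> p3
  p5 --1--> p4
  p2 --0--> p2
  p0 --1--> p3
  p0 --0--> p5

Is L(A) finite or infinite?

State p0 is reachable from the start and can reach an accepting state, and it lies on the cycle p0 → p3 → p0.
Traversing that cycle any number of times yields accepted strings of unbounded length, so the language is infinite.

infinite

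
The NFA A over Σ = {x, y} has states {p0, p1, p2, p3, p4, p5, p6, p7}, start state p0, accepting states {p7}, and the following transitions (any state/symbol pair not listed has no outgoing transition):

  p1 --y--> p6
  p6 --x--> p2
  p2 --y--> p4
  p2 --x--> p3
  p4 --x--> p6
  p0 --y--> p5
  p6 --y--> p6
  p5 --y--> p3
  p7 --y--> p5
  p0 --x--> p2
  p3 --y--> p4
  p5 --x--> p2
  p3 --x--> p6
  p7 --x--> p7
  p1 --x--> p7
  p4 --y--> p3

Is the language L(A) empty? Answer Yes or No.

Yes

The states reachable from the start state are {p0, p2, p3, p4, p5, p6}.
None of the accepting states {p7} is reachable, so no string is accepted and L(A) = ∅.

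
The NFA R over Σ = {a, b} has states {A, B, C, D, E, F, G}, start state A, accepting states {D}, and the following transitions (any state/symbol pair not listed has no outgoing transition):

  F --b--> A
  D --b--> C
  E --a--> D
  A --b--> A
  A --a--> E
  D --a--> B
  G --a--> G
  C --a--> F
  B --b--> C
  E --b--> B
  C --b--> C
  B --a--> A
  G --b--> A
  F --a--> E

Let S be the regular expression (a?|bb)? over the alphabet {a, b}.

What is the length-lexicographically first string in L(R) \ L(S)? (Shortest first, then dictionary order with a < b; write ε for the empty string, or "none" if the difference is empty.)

The string aa is accepted by R but not by S.
No shorter string lies in the difference, and aa is the lexicographically first length-2 string in L(R) \ L(S).

aa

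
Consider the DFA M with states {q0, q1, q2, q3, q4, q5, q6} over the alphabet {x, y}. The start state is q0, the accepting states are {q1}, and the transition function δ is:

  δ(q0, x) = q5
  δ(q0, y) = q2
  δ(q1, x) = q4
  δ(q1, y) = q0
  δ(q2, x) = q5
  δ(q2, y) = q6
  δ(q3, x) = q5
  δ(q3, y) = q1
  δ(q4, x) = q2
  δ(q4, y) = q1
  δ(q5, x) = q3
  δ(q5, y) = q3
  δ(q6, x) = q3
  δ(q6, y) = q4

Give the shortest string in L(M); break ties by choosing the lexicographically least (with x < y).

A breadth-first search from q0 reaches an accepting state first via the path q0 → q5 → q3 → q1 on input xxy.
No string of length < 3 is accepted (BFS exhausts all shorter strings without reaching an accepting state), and xxy is the lexicographically least accepting string of length 3.

xxy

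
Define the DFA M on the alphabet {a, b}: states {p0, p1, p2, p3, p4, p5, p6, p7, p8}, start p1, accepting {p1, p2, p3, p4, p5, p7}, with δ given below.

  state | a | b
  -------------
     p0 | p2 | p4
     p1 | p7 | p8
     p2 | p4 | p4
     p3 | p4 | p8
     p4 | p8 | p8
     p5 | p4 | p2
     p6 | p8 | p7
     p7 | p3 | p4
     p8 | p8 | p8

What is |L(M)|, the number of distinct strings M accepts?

5

The useful subgraph on states {p1, p3, p4, p7} is acyclic, so L(M) is finite; the longest accepting path visits 4 useful states, giving maximum string length 3.
Counting accepting paths from p1 by length: 1 of length 0, 1 of length 1, 2 of length 2, 1 of length 3. Total 5.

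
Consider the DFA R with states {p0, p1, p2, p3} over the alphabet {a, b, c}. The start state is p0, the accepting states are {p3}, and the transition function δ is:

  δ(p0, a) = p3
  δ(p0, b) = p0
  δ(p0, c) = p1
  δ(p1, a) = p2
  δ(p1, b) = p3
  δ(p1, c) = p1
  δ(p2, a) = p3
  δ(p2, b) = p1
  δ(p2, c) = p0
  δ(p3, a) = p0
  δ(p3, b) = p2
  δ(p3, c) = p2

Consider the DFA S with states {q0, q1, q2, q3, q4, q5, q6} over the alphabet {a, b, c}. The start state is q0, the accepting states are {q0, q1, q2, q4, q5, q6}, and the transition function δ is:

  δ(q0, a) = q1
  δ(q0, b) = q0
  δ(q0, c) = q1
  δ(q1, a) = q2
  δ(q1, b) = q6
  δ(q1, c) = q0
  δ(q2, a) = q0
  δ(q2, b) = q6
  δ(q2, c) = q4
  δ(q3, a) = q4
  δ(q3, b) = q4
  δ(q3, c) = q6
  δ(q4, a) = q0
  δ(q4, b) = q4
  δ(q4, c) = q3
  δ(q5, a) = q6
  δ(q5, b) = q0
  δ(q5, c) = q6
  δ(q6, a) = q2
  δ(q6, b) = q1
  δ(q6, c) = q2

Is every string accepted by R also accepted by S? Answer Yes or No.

Exploring the product automaton R × S from the start pair (p0, q0), following both machines on each input symbol, reaches 23 state pairs: (p0, q0), (p3, q1), (p1, q1), (p0, q2), (p2, q6), (p2, q0), (p2, q2), (p3, q6), (p1, q0), (p3, q0), (p0, q6), (p1, q4), (p3, q2), (p0, q1), (p1, q6), (p0, q4), (p2, q1), (p1, q2), (p3, q4), (p1, q3), (p2, q4), (p2, q3), (p0, q3).
R accepts in {p3} and S accepts in {q0, q1, q2, q4, q5, q6}. The reachable pairs whose R-component is accepting are (p3, q1), (p3, q6), (p3, q0), (p3, q2), (p3, q4); in each of them the S-component is accepting too, so the product for L(R) \ L(S) (R-component accepting, S-component rejecting) has no reachable accepting pair and the difference is empty.
Hence every string in L(R) is also in L(S).

Yes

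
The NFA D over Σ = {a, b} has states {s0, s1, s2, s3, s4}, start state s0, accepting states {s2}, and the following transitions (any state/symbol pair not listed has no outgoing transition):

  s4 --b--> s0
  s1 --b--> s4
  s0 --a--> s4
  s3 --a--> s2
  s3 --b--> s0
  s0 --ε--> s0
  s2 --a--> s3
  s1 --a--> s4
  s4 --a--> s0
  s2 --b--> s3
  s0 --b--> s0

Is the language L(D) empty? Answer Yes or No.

The states reachable from the start state are {s0, s4}.
None of the accepting states {s2} is reachable, so no string is accepted and L(D) = ∅.

Yes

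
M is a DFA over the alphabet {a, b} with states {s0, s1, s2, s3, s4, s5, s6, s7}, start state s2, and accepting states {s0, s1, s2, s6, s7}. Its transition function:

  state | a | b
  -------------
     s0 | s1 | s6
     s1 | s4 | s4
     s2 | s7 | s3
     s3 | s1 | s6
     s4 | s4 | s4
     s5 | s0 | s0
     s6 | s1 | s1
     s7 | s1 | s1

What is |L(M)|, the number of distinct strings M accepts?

8

The useful subgraph on states {s1, s2, s3, s6, s7} is acyclic, so L(M) is finite; the longest accepting path visits 4 useful states, giving maximum string length 3.
Counting accepting paths from s2 by length: 1 of length 0, 1 of length 1, 4 of length 2, 2 of length 3. Total 8.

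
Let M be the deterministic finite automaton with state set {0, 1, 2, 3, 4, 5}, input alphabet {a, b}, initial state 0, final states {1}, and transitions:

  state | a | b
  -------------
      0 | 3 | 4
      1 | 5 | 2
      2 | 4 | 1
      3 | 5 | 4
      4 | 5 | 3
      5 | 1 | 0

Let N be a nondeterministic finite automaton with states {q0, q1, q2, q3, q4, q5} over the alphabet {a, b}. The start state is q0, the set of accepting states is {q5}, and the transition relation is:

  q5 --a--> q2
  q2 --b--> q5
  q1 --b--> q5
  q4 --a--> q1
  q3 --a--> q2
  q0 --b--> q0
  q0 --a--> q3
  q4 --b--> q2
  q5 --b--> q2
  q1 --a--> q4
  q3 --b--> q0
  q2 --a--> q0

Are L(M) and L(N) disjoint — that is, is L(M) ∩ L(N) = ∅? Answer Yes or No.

Exploring the product automaton M × N from the start pair (0, q0), following both machines on each input symbol, reaches 18 state pairs: (0, q0), (3, q3), (4, q0), (5, q2), (5, q3), (3, q0), (1, q0), (0, q5), (1, q2), (2, q0), (3, q2), (4, q2), (5, q0), (2, q5), (4, q3), (4, q5), (3, q5), (1, q3).
M accepts in {1} and N accepts in {q5}; no reachable pair has both components accepting, so no string drives both machines to acceptance simultaneously and L(M) ∩ L(N) = ∅.
So no string is accepted by both, and the intersection is empty.

Yes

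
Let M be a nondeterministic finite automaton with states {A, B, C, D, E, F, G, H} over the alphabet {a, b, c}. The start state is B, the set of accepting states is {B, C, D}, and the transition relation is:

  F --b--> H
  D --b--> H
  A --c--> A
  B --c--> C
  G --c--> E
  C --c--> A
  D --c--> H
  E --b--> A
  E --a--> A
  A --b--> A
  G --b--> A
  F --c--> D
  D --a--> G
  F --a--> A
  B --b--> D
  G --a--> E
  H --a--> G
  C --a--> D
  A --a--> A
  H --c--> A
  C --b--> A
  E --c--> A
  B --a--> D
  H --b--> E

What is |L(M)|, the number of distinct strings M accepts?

5

The useful subgraph on states {B, C, D} is acyclic, so L(M) is finite; the longest accepting path visits 3 useful states, giving maximum string length 2.
Counting accepting paths from B by length: 1 of length 0, 3 of length 1, 1 of length 2. Total 5.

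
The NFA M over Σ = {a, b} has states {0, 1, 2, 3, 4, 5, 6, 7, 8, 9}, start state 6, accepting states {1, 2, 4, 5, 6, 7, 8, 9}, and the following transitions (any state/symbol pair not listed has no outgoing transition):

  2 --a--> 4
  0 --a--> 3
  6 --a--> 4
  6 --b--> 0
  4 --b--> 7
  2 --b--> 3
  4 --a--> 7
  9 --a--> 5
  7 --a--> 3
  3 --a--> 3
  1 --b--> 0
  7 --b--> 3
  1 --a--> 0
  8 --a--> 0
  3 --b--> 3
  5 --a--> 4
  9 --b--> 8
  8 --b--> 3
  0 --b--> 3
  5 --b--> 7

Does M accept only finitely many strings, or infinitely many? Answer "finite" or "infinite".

finite

The useful states (reachable from 6 and able to reach an accepting state) are {4, 6, 7}.
Restricted to these states the transition graph has no cycle, so every accepting path has bounded length and L is finite.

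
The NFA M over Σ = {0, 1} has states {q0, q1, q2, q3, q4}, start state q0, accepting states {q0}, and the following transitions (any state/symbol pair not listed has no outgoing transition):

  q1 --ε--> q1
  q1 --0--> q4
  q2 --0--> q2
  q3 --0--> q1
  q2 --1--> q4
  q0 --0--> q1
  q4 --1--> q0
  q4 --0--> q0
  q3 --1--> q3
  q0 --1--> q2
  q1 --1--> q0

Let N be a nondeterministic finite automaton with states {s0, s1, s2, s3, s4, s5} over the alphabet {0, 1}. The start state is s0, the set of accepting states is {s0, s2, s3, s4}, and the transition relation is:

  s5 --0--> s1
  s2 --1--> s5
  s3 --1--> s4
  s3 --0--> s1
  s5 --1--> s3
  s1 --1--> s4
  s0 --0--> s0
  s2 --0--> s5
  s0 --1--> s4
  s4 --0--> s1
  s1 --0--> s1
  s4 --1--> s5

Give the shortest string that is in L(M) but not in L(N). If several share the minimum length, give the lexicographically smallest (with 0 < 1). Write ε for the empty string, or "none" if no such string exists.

110

The string 110 is accepted by M but not by N.
No shorter string lies in the difference, and 110 is the lexicographically first length-3 string in L(M) \ L(N).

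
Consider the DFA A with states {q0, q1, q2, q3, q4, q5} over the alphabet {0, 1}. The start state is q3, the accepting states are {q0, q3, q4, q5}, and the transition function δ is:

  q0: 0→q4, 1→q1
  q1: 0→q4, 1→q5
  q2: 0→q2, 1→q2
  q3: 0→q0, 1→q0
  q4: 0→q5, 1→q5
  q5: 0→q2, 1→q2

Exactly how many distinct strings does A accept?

17

The useful subgraph on states {q0, q1, q3, q4, q5} is acyclic, so L(A) is finite; the longest accepting path visits 5 useful states, giving maximum string length 4.
Counting accepting paths from q3 by length: 1 of length 0, 2 of length 1, 2 of length 2, 8 of length 3, 4 of length 4. Total 17.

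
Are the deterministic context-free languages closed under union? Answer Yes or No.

No

{aⁿbⁿ : n≥0} and {aⁿb²ⁿ : n≥0} are each accepted by a deterministic PDA (push the a's; pop one per b, respectively one per two b's), but their union U is not. Suppose a DPDA M accepted U. Being deterministic, M has a single run on aⁿb²ⁿ, and since aⁿbⁿ ∈ U that run passes through an accepting configuration right after consuming the prefix aⁿbⁿ and then goes on to accept again after n more b's. Build an ordinary (nondeterministic) PDA M′ that simulates M on a's and b's and, at any moment when M is in an accepting state, may switch to a second mode in which it reads only c's, feeding each c to M as a b; M′ accepts when M does. Then M′ accepts aⁱbʲcᵏ (k≥1) exactly when both aⁱbʲ ∈ U and aⁱbʲ⁺ᵏ ∈ U, and checking the four cases (i=j or j=2i, combined with j+k=i or j+k=2i) leaves only i=j=k: so L(M′) ∩ a*b*c⁺ = {aⁿbⁿcⁿ : n≥1} would be context-free, which it is not (pumping lemma) — contradiction. (The union is an unambiguous CFL; it is determinism, not unambiguity, that fails.)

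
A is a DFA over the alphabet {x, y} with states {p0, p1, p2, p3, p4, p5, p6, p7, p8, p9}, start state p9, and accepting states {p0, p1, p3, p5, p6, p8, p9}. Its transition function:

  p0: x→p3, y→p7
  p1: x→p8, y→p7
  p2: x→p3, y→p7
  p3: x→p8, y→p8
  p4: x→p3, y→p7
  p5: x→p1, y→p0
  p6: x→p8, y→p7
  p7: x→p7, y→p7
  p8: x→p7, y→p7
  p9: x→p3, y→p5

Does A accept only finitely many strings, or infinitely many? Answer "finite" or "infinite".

finite

The useful states (reachable from p9 and able to reach an accepting state) are {p0, p1, p3, p5, p8, p9}.
Restricted to these states the transition graph has no cycle, so every accepting path has bounded length and L is finite.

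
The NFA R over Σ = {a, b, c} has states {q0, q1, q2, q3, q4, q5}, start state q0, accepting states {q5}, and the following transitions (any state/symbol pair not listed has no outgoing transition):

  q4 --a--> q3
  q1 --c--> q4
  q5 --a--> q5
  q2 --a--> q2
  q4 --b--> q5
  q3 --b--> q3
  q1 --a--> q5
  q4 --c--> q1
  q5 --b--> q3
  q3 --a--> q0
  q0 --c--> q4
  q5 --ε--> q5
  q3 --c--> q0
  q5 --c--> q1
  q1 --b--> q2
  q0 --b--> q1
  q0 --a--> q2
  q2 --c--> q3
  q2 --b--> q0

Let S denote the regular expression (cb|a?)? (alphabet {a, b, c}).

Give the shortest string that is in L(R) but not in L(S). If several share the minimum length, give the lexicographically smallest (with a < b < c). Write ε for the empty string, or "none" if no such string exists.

ba

The string ba is accepted by R but not by S.
No shorter string lies in the difference, and ba is the lexicographically first length-2 string in L(R) \ L(S).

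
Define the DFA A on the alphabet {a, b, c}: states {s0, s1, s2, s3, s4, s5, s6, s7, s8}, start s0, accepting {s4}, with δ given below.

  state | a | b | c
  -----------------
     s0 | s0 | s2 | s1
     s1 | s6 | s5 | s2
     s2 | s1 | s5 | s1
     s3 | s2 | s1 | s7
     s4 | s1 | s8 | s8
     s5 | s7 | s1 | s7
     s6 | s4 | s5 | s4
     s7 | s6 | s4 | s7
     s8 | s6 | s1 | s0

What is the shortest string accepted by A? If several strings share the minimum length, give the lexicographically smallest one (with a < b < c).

caa

A breadth-first search from s0 reaches an accepting state first via the path s0 → s1 → s6 → s4 on input caa.
No string of length < 3 is accepted (BFS exhausts all shorter strings without reaching an accepting state), and caa is the lexicographically least accepting string of length 3.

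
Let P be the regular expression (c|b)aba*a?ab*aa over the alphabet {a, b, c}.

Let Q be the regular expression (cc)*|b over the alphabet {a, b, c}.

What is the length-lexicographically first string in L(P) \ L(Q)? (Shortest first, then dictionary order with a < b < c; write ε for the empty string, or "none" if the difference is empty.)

babaaa

The string babaaa is accepted by P but not by Q.
No shorter string lies in the difference, and babaaa is the lexicographically first length-6 string in L(P) \ L(Q).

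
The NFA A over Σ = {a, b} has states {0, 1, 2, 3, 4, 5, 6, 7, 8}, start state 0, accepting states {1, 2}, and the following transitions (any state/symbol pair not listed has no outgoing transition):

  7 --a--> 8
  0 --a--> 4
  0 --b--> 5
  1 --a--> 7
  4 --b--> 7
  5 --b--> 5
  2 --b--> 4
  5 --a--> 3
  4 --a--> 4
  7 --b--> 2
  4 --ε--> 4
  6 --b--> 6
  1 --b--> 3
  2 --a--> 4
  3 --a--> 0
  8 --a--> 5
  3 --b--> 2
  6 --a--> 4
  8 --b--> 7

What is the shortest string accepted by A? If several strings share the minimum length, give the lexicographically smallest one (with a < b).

A breadth-first search from 0 reaches an accepting state first via the path 0 → 4 → 7 → 2 on input abb.
No string of length < 3 is accepted (BFS exhausts all shorter strings without reaching an accepting state), and abb is the lexicographically least accepting string of length 3.

abb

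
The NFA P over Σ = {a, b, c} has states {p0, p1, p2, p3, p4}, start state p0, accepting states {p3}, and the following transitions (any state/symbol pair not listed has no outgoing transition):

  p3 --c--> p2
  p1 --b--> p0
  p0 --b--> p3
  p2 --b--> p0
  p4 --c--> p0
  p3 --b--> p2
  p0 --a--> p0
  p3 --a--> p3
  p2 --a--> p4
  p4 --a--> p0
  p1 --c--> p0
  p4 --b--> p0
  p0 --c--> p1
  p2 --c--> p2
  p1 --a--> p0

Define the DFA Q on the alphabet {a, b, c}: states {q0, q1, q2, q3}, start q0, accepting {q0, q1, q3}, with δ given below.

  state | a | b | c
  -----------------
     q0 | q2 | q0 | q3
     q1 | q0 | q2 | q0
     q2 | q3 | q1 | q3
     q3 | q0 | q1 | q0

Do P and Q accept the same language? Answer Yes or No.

The string ba is accepted by P but rejected by Q.
So L(P) ≠ L(Q).

No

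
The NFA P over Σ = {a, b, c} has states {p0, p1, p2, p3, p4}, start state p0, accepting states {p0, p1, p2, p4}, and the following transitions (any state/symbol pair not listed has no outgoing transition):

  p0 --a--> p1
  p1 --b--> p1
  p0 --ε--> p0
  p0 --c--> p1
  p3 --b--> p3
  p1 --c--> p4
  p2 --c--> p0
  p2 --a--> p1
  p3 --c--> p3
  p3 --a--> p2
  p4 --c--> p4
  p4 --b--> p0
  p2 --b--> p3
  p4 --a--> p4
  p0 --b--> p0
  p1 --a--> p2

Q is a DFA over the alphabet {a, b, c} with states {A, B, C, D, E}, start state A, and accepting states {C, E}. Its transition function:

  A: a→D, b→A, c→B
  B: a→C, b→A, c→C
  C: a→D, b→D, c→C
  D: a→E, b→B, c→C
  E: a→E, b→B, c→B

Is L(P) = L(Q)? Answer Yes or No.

No

The empty string ε is accepted by P but rejected by Q.
So L(P) ≠ L(Q).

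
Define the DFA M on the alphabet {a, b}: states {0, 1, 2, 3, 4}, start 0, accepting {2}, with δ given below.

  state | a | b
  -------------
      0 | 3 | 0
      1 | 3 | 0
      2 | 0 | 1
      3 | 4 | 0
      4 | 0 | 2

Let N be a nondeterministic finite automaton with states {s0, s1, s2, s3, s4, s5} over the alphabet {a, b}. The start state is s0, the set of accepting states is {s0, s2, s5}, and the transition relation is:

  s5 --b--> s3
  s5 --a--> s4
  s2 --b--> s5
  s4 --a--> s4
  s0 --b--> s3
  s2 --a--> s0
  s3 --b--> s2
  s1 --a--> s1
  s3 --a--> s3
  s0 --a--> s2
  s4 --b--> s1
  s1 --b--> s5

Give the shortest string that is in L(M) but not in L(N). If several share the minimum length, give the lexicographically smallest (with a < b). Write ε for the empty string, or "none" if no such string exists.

The string aab is accepted by M but not by N.
No shorter string lies in the difference, and aab is the lexicographically first length-3 string in L(M) \ L(N).

aab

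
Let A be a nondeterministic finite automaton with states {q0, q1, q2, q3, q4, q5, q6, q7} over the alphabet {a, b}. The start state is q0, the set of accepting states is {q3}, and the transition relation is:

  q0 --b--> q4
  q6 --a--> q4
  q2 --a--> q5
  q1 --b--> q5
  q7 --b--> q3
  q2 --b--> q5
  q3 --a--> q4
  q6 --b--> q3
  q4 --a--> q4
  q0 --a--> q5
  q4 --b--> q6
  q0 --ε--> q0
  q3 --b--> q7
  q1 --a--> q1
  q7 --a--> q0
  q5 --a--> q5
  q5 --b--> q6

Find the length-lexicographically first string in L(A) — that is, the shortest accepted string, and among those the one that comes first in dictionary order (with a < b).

A breadth-first search from q0 reaches an accepting state first via the path q0 → q5 → q6 → q3 on input abb.
No string of length < 3 is accepted (BFS exhausts all shorter strings without reaching an accepting state), and abb is the lexicographically least accepting string of length 3.

abb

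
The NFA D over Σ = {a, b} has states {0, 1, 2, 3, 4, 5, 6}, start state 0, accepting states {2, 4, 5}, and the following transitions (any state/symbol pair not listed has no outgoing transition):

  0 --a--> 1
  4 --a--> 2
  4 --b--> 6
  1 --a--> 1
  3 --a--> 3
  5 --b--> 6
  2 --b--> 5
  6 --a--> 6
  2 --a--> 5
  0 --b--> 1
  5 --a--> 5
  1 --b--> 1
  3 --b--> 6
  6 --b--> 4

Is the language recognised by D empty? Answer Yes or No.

Yes

The states reachable from the start state are {0, 1}.
None of the accepting states {2, 4, 5} is reachable, so no string is accepted and L(D) = ∅.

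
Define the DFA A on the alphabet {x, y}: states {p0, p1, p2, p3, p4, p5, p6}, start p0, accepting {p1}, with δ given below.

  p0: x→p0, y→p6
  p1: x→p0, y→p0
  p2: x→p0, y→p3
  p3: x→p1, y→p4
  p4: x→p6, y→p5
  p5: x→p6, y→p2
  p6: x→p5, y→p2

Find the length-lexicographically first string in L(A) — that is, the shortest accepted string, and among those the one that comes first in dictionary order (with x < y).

A breadth-first search from p0 reaches an accepting state first via the path p0 → p6 → p2 → p3 → p1 on input yyyx.
No string of length < 4 is accepted (BFS exhausts all shorter strings without reaching an accepting state), and yyyx is the lexicographically least accepting string of length 4.

yyyx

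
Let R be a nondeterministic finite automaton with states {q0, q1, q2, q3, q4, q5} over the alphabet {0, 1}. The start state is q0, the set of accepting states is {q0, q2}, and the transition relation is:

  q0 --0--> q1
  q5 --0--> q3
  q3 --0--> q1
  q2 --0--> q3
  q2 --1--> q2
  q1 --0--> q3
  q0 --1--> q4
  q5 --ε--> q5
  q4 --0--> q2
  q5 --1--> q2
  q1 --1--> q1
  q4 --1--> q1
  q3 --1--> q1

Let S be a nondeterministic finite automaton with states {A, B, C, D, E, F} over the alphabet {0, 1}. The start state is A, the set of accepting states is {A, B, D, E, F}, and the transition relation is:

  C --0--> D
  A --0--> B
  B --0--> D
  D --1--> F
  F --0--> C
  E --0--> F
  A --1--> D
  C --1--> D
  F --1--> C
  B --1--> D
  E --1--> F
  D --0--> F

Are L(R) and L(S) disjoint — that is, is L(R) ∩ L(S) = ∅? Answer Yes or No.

The empty string ε is accepted by both R and S.
Hence L(R) ∩ L(S) ≠ ∅.

No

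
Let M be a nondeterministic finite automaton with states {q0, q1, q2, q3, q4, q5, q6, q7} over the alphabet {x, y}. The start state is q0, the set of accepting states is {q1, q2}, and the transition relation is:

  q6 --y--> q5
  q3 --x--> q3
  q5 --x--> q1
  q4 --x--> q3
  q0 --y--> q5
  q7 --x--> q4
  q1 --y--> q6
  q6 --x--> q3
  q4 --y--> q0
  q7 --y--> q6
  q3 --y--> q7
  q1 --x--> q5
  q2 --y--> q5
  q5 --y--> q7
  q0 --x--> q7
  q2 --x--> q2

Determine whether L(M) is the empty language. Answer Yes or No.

No

The string yx is accepted: the run q0 → q5 → q1 ends in the accepting state q1.
Since at least one string is accepted, L(M) is not empty.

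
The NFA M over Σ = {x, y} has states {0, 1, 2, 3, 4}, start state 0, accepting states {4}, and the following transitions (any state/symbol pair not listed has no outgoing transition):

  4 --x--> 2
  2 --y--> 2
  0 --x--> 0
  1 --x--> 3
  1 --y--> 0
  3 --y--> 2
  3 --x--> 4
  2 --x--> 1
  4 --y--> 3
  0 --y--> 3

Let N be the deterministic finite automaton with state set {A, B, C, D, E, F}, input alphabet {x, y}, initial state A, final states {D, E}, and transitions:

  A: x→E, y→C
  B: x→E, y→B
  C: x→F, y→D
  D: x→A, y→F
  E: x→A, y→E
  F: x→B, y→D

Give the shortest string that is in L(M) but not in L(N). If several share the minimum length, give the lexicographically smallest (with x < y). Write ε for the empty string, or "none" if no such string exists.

yx

The string yx is accepted by M but not by N.
No shorter string lies in the difference, and yx is the lexicographically first length-2 string in L(M) \ L(N).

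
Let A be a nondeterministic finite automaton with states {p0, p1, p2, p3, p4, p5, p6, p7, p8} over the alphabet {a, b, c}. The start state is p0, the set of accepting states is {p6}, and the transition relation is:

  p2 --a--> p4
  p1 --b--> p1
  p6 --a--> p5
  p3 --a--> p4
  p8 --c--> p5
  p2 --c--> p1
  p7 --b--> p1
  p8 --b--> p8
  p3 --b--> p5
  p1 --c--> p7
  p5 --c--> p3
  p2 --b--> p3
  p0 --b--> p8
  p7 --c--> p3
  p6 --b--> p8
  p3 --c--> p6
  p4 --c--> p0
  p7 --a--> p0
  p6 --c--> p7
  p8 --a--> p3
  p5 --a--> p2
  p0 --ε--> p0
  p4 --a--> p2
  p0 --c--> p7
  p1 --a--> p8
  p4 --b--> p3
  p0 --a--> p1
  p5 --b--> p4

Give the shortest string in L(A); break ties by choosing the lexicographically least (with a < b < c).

A breadth-first search from p0 reaches an accepting state first via the path p0 → p8 → p3 → p6 on input bac.
No string of length < 3 is accepted (BFS exhausts all shorter strings without reaching an accepting state), and bac is the lexicographically least accepting string of length 3.

bac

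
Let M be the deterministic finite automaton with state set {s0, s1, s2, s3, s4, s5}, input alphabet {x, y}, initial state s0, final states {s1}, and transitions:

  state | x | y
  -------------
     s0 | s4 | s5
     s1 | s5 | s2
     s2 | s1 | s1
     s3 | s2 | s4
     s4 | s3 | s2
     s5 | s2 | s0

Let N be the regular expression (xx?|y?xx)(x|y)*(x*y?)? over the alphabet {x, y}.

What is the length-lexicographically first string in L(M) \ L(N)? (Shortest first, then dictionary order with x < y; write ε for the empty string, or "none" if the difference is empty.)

yxy

The string yxy is accepted by M but not by N.
No shorter string lies in the difference, and yxy is the lexicographically first length-3 string in L(M) \ L(N).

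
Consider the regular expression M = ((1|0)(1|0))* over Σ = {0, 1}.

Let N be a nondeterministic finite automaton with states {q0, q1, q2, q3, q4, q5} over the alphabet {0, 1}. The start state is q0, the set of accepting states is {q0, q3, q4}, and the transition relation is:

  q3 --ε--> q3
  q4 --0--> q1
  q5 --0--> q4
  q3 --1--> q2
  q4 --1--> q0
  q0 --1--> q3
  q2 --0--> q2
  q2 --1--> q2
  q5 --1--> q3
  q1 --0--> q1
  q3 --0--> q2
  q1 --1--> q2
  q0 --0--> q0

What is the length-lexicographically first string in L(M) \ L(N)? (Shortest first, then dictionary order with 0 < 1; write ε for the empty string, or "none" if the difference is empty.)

The string 10 is accepted by M but not by N.
No shorter string lies in the difference, and 10 is the lexicographically first length-2 string in L(M) \ L(N).

10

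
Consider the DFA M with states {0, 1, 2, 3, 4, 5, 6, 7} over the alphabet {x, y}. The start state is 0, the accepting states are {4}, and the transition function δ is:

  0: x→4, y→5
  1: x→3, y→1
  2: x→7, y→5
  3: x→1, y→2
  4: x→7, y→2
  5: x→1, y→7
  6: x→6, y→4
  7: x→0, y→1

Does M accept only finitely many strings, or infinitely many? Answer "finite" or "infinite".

infinite

State 1 is reachable from the start and can reach an accepting state, and it lies on the cycle 1 → 1.
Traversing that cycle any number of times yields accepted strings of unbounded length, so the language is infinite.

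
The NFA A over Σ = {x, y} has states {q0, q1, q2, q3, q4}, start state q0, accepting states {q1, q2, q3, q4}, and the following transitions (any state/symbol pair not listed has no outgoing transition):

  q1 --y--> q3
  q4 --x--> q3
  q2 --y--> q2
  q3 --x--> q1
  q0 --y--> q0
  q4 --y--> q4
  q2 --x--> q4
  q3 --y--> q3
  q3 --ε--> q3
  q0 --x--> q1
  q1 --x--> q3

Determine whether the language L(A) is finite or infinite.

infinite

State q0 is reachable from the start and can reach an accepting state, and it lies on the cycle q0 → q0.
Traversing that cycle any number of times yields accepted strings of unbounded length, so the language is infinite.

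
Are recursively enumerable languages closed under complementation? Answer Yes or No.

No

If both L and its complement were r.e., running the two recognisers in parallel would decide L, so L would be recursive; but there are r.e. languages that are not recursive (e.g. the halting problem), and their complements are therefore not r.e.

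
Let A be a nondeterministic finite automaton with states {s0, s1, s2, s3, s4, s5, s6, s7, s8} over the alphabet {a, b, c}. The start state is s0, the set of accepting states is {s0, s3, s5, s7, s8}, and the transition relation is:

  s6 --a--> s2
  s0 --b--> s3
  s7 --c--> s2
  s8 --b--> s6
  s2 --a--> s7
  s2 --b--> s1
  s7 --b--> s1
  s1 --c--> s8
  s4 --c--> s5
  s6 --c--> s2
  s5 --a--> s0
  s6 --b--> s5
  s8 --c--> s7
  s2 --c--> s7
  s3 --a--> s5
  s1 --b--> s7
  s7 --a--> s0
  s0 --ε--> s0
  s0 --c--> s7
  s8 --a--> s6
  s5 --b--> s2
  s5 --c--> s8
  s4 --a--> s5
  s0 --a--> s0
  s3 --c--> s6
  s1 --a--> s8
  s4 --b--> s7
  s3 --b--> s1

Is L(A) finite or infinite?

infinite

State s0 is reachable from the start and can reach an accepting state, and it lies on the cycle s0 → s0.
Traversing that cycle any number of times yields accepted strings of unbounded length, so the language is infinite.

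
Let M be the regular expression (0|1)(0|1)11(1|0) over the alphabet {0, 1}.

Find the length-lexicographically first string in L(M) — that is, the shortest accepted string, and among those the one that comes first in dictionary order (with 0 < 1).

By inspection of the expression, no string of length less than 5 matches, and 00110 is the lexicographically first match of length 5.

00110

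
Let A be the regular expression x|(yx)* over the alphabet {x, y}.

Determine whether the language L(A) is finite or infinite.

The expression contains a Kleene star applied to a subexpression that matches at least one nonempty string, so it matches strings of unbounded length.
Hence L(A) is infinite.

infinite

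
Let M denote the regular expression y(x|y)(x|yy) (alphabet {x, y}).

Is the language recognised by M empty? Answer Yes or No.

The string yxx matches the expression, so it belongs to L(M).
Since L(M) contains at least one string, it is not empty.

No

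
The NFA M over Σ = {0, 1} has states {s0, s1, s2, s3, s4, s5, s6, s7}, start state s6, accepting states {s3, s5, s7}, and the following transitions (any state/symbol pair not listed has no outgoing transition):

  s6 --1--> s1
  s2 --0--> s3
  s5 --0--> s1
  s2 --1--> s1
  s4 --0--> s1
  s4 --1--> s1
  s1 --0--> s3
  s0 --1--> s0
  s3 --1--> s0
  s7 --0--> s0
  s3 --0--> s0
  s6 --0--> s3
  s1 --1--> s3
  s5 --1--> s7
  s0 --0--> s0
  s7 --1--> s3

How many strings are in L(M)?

The useful subgraph on states {s1, s3, s6} is acyclic, so L(M) is finite; the longest accepting path visits 3 useful states, giving maximum string length 2.
Counting accepting paths from s6 by length: 1 of length 1, 2 of length 2. Total 3.

3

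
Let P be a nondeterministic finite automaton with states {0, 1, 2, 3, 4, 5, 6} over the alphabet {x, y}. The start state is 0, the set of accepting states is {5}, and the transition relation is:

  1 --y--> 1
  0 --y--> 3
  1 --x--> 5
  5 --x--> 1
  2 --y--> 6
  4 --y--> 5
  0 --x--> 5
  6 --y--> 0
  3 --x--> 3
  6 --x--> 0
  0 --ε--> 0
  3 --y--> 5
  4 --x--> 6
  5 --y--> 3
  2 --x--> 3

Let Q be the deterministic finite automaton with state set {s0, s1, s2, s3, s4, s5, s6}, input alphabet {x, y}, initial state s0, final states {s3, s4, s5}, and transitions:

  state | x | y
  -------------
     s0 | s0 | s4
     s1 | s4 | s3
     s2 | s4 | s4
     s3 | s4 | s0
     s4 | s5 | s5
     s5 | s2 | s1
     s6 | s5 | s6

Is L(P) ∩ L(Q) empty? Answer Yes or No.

No

The string yy is accepted by both P and Q.
Hence L(P) ∩ L(Q) ≠ ∅.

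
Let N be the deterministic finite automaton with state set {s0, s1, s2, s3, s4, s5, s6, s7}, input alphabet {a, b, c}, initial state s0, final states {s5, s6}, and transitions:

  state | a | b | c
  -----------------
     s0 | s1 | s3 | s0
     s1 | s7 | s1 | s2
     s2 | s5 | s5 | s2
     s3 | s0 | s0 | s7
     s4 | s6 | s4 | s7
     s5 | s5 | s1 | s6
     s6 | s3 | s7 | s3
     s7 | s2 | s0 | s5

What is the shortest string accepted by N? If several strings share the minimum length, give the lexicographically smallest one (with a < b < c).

A breadth-first search from s0 reaches an accepting state first via the path s0 → s1 → s7 → s5 on input aac.
No string of length < 3 is accepted (BFS exhausts all shorter strings without reaching an accepting state), and aac is the lexicographically least accepting string of length 3.

aac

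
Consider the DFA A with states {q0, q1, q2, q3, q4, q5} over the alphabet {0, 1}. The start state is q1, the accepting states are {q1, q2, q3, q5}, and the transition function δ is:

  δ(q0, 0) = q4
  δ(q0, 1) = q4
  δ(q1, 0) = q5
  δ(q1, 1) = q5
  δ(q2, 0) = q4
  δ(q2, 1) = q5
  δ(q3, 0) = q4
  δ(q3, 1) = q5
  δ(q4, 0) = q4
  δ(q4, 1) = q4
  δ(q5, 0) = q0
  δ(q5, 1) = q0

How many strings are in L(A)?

3

The useful subgraph on states {q1, q5} is acyclic, so L(A) is finite; the longest accepting path visits 2 useful states, giving maximum string length 1.
Counting accepting paths from q1 by length: 1 of length 0, 2 of length 1. Total 3.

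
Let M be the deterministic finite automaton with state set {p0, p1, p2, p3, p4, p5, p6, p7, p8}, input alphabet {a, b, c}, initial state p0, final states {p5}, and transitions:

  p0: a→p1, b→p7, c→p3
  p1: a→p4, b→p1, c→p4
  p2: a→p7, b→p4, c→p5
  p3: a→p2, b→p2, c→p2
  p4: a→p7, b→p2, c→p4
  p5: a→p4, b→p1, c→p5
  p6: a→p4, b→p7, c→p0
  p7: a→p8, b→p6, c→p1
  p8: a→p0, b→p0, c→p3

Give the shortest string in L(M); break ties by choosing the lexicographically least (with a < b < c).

A breadth-first search from p0 reaches an accepting state first via the path p0 → p3 → p2 → p5 on input cac.
No string of length < 3 is accepted (BFS exhausts all shorter strings without reaching an accepting state), and cac is the lexicographically least accepting string of length 3.

cac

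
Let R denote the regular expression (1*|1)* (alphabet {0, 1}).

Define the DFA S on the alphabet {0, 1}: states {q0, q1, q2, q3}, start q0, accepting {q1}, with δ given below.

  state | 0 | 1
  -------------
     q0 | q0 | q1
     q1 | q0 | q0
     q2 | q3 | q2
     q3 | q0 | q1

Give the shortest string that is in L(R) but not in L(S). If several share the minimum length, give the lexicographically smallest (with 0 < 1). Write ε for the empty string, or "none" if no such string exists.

The empty string ε is accepted by R but not by S.
Since ε is the unique shortest string, it is the required witness.

ε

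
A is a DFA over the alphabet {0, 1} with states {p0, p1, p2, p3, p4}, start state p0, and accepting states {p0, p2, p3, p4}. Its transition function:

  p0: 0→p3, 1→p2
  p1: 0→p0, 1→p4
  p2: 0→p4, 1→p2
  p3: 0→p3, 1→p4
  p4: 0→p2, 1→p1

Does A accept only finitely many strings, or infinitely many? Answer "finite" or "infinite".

infinite

State p2 is reachable from the start and can reach an accepting state, and it lies on the cycle p2 → p2.
Traversing that cycle any number of times yields accepted strings of unbounded length, so the language is infinite.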